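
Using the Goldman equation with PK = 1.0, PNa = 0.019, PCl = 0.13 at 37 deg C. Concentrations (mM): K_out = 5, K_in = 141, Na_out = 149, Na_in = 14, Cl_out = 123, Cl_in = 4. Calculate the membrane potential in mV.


Vm = (RT/F)*ln((PK*Ko + PNa*Nao + PCl*Cli)/(PK*Ki + PNa*Nai + PCl*Clo))
Numer = 8.351, Denom = 157.256
Vm = -78.45 mV


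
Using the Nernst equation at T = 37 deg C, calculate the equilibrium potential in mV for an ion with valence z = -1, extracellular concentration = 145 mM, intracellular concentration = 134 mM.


E = (RT/(zF)) * ln(C_out/C_in)
T = 37 + 273.15 = 310.15 K
E = (8.314 * 310.15 / (-1 * 96485)) * ln(145/134)
E = -2.108 mV


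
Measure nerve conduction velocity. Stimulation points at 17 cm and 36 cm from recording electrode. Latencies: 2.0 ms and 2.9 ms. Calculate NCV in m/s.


Distance = (36 - 17) / 100 = 0.19 m
dt = (2.9 - 2.0) / 1000 = 9.0000e-04 s
NCV = dist / dt = 211.1 m/s


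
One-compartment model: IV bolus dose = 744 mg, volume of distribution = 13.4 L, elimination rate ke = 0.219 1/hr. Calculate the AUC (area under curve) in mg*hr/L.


C0 = Dose/Vd = 744/13.4 = 55.5224 mg/L
AUC = C0/ke = 55.5224/0.219
AUC = 253.5 mg*hr/L


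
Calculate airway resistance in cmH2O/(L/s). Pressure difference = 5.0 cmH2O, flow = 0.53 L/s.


R = dP / flow
R = 5.0 / 0.53
R = 9.434 cmH2O/(L/s)


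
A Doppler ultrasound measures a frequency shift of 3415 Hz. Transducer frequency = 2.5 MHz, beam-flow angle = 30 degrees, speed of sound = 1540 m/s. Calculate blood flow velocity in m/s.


v = fd * c / (2 * f0 * cos(theta))
v = 3415 * 1540 / (2 * 2.5000e+06 * cos(30))
v = 1.215 m/s


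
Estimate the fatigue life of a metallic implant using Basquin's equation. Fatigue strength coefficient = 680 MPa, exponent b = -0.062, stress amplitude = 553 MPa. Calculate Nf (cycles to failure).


sigma_a = sigma_f' * (2Nf)^b
2Nf = (sigma_a/sigma_f')^(1/b)
2Nf = (553/680)^(1/-0.062)
2Nf = 28.062445
Nf = 14.03


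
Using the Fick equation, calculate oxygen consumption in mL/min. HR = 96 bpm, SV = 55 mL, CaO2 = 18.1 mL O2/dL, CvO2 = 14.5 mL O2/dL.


CO = HR*SV = 96*55/1000 = 5.28 L/min
a-v O2 diff = 18.1 - 14.5 = 3.6 mL/dL
VO2 = CO * (CaO2-CvO2) * 10 dL/L
VO2 = 5.28 * 3.6 * 10
VO2 = 190.1 mL/min


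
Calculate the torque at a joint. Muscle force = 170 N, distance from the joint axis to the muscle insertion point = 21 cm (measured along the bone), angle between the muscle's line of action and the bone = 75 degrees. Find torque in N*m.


Torque = F * d * sin(theta)   (moment arm = d*sin(theta))
d = 21 cm = 0.21 m
Torque = 170 * 0.21 * sin(75)
Torque = 34.48 N*m


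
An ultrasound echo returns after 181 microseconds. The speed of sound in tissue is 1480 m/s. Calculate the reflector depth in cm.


depth = c * t / 2
t = 181 us = 1.8100e-04 s
depth = 1480 * 1.8100e-04 / 2
depth = 0.13394 m = 13.394 cm


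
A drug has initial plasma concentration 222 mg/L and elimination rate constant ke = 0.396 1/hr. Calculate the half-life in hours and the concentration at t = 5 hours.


t_half = ln(2) / ke = 0.693147 / 0.396 = 1.75 hr
C(t) = C0 * exp(-ke*t) = 222 * exp(-0.396*5)
C(5) = 30.65 mg/L


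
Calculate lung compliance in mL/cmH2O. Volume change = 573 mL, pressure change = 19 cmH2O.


C = dV / dP
C = 573 / 19
C = 30.16 mL/cmH2O


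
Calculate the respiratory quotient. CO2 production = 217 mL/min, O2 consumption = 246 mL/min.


RQ = VCO2 / VO2
RQ = 217 / 246
RQ = 0.8821


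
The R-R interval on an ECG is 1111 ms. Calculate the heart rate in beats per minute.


HR = 60 / RR_interval(s)
RR = 1111 ms = 1.111 s
HR = 60 / 1.111 = 54.01 bpm


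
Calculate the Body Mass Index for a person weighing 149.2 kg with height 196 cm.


BMI = weight / height^2
height = 196 cm = 1.96 m
BMI = 149.2 / 1.96^2
BMI = 38.84 kg/m^2


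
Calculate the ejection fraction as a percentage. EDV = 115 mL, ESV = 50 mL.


SV = EDV - ESV = 115 - 50 = 65 mL
EF = SV/EDV * 100 = 65/115 * 100
EF = 56.52%


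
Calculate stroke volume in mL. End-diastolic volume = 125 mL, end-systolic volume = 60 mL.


SV = EDV - ESV
SV = 125 - 60
SV = 65 mL


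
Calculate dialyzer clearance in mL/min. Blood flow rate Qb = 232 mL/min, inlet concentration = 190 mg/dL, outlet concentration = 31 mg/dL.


K = Qb * (Cb_in - Cb_out) / Cb_in
K = 232 * (190 - 31) / 190
K = 194.1 mL/min


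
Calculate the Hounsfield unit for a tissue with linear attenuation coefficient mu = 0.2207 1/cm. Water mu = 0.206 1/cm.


HU = ((mu_tissue - mu_water) / mu_water) * 1000
HU = ((0.2207 - 0.206) / 0.206) * 1000
HU = 71.36


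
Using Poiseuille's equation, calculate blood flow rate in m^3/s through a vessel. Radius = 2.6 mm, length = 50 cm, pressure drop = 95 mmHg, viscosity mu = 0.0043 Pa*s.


Q = pi*r^4*dP / (8*mu*L)
r = 0.0026 m, L = 0.5 m
dP = 95 mmHg = 12665.59 Pa
Q = 1.0572e-04 m^3/s


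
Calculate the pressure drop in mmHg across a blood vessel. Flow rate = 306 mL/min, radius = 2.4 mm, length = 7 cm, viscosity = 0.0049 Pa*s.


dP = 8*mu*L*Q / (pi*r^4)
Q = 306 mL/min = 5.1e-06 m^3/s
dP = 134.264 Pa = 134.264 / 133.322 mmHg = 1.007 mmHg


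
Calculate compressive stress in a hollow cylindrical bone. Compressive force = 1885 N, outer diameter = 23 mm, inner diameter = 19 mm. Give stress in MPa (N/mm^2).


A = pi*(r_o^2 - r_i^2)
r_o = 11.5 mm, r_i = 9.5 mm
A = 131.947 mm^2
sigma = F/A = 1885 / 131.947
sigma = 14.29 MPa


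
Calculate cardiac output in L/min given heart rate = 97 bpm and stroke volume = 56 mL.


CO = HR * SV
CO = 97 * 56 / 1000
CO = 5.432 L/min


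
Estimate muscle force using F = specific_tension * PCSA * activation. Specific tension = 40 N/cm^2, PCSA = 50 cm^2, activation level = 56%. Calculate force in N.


F = sigma * PCSA * activation
F = 40 * 50 * 0.56
F = 1120 N


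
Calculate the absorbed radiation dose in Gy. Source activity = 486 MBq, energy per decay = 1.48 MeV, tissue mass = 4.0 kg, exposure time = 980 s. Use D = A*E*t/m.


A = 486 MBq = 4.8600e+08 Bq
E = 1.48 MeV = 2.37096e-13 J
D = A*E*t/m = 4.8600e+08*2.37096e-13*980/4.0
D = 0.02823 Gy


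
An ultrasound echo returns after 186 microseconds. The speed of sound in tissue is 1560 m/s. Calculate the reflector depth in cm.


depth = c * t / 2
t = 186 us = 1.8600e-04 s
depth = 1560 * 1.8600e-04 / 2
depth = 0.14508 m = 14.508 cm


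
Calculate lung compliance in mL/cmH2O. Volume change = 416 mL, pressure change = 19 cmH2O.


C = dV / dP
C = 416 / 19
C = 21.89 mL/cmH2O


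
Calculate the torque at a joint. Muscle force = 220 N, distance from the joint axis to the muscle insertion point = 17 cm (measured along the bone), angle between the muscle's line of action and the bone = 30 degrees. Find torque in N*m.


Torque = F * d * sin(theta)   (moment arm = d*sin(theta))
d = 17 cm = 0.17 m
Torque = 220 * 0.17 * sin(30)
Torque = 18.7 N*m


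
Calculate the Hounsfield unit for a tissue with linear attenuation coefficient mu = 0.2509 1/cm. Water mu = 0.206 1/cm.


HU = ((mu_tissue - mu_water) / mu_water) * 1000
HU = ((0.2509 - 0.206) / 0.206) * 1000
HU = 218


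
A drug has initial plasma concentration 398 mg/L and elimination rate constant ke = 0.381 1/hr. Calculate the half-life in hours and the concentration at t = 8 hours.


t_half = ln(2) / ke = 0.693147 / 0.381 = 1.819 hr
C(t) = C0 * exp(-ke*t) = 398 * exp(-0.381*8)
C(8) = 18.89 mg/L


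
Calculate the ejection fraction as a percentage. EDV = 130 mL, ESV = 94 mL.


SV = EDV - ESV = 130 - 94 = 36 mL
EF = SV/EDV * 100 = 36/130 * 100
EF = 27.69%


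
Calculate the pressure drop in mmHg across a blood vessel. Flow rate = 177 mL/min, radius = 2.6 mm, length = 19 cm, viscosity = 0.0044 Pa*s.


dP = 8*mu*L*Q / (pi*r^4)
Q = 177 mL/min = 2.95e-06 m^3/s
dP = 137.428 Pa = 137.428 / 133.322 mmHg = 1.031 mmHg


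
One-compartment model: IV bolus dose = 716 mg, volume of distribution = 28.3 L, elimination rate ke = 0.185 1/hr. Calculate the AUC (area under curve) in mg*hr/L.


C0 = Dose/Vd = 716/28.3 = 25.3004 mg/L
AUC = C0/ke = 25.3004/0.185
AUC = 136.8 mg*hr/L


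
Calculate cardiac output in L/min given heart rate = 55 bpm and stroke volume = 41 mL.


CO = HR * SV
CO = 55 * 41 / 1000
CO = 2.255 L/min


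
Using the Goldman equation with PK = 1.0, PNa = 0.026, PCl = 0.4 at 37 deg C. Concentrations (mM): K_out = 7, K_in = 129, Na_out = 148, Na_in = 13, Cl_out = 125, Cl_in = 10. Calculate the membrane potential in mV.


Vm = (RT/F)*ln((PK*Ko + PNa*Nao + PCl*Cli)/(PK*Ki + PNa*Nai + PCl*Clo))
Numer = 14.848, Denom = 179.338
Vm = -66.58 mV


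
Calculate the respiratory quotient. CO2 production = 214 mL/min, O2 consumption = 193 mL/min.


RQ = VCO2 / VO2
RQ = 214 / 193
RQ = 1.109


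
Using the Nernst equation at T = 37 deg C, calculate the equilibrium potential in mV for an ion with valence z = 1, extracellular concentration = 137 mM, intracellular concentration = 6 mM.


E = (RT/(zF)) * ln(C_out/C_in)
T = 37 + 273.15 = 310.15 K
E = (8.314 * 310.15 / (1 * 96485)) * ln(137/6)
E = 83.6 mV


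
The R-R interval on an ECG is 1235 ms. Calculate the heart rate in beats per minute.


HR = 60 / RR_interval(s)
RR = 1235 ms = 1.235 s
HR = 60 / 1.235 = 48.58 bpm


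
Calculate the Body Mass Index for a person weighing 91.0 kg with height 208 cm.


BMI = weight / height^2
height = 208 cm = 2.08 m
BMI = 91.0 / 2.08^2
BMI = 21.03 kg/m^2


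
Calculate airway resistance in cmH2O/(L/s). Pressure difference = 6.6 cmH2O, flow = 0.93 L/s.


R = dP / flow
R = 6.6 / 0.93
R = 7.097 cmH2O/(L/s)


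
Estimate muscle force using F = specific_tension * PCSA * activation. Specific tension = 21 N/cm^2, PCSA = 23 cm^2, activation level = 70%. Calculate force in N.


F = sigma * PCSA * activation
F = 21 * 23 * 0.7
F = 338.1 N


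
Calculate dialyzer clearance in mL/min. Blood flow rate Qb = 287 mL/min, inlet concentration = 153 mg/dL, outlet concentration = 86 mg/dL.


K = Qb * (Cb_in - Cb_out) / Cb_in
K = 287 * (153 - 86) / 153
K = 125.7 mL/min


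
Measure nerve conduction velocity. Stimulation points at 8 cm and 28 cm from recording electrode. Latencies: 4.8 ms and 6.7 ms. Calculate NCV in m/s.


Distance = (28 - 8) / 100 = 0.2 m
dt = (6.7 - 4.8) / 1000 = 0.0019 s
NCV = dist / dt = 105.3 m/s


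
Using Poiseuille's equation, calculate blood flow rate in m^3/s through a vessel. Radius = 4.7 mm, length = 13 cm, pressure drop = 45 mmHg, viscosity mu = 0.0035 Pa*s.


Q = pi*r^4*dP / (8*mu*L)
r = 0.0047 m, L = 0.13 m
dP = 45 mmHg = 5999.49 Pa
Q = 0.002527 m^3/s


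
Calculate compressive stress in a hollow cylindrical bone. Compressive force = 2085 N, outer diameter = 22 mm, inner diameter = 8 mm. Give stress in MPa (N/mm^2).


A = pi*(r_o^2 - r_i^2)
r_o = 11 mm, r_i = 4 mm
A = 329.867 mm^2
sigma = F/A = 2085 / 329.867
sigma = 6.321 MPa


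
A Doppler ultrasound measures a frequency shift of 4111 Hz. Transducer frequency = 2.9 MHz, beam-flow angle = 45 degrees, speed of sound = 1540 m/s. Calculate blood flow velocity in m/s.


v = fd * c / (2 * f0 * cos(theta))
v = 4111 * 1540 / (2 * 2.9000e+06 * cos(45))
v = 1.544 m/s


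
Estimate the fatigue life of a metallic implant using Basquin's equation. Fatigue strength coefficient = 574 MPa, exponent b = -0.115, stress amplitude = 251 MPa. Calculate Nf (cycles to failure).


sigma_a = sigma_f' * (2Nf)^b
2Nf = (sigma_a/sigma_f')^(1/b)
2Nf = (251/574)^(1/-0.115)
2Nf = 1329.873
Nf = 664.9


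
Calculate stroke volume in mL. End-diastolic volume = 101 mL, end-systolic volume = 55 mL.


SV = EDV - ESV
SV = 101 - 55
SV = 46 mL


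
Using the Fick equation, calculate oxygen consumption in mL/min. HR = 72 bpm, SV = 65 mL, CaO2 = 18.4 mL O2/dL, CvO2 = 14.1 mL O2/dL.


CO = HR*SV = 72*65/1000 = 4.68 L/min
a-v O2 diff = 18.4 - 14.1 = 4.3 mL/dL
VO2 = CO * (CaO2-CvO2) * 10 dL/L
VO2 = 4.68 * 4.3 * 10
VO2 = 201.2 mL/min


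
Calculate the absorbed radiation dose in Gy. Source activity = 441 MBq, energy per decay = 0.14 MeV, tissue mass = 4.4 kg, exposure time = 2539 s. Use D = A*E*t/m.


A = 441 MBq = 4.4100e+08 Bq
E = 0.14 MeV = 2.2428e-14 J
D = A*E*t/m = 4.4100e+08*2.2428e-14*2539/4.4
D = 0.005707 Gy


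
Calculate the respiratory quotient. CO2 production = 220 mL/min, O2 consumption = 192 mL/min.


RQ = VCO2 / VO2
RQ = 220 / 192
RQ = 1.146


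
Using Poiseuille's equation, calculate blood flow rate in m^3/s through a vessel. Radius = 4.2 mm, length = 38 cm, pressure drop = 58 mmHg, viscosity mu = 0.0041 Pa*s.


Q = pi*r^4*dP / (8*mu*L)
r = 0.0042 m, L = 0.38 m
dP = 58 mmHg = 7732.676 Pa
Q = 6.0648e-04 m^3/s


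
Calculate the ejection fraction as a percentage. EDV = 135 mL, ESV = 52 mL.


SV = EDV - ESV = 135 - 52 = 83 mL
EF = SV/EDV * 100 = 83/135 * 100
EF = 61.48%


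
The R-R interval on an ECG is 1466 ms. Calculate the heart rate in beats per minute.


HR = 60 / RR_interval(s)
RR = 1466 ms = 1.466 s
HR = 60 / 1.466 = 40.93 bpm


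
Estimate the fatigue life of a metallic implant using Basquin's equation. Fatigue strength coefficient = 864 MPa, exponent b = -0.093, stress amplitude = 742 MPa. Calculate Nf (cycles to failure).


sigma_a = sigma_f' * (2Nf)^b
2Nf = (sigma_a/sigma_f')^(1/b)
2Nf = (742/864)^(1/-0.093)
2Nf = 5.1387615
Nf = 2.569


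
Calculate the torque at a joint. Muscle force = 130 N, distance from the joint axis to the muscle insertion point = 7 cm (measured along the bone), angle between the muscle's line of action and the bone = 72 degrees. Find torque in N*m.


Torque = F * d * sin(theta)   (moment arm = d*sin(theta))
d = 7 cm = 0.07 m
Torque = 130 * 0.07 * sin(72)
Torque = 8.655 N*m


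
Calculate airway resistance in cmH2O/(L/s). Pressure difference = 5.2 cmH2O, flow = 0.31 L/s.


R = dP / flow
R = 5.2 / 0.31
R = 16.77 cmH2O/(L/s)


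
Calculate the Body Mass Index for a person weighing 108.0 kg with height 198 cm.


BMI = weight / height^2
height = 198 cm = 1.98 m
BMI = 108.0 / 1.98^2
BMI = 27.55 kg/m^2


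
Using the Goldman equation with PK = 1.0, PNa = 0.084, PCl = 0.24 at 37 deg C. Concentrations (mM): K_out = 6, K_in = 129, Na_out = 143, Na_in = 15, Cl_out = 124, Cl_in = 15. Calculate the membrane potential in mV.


Vm = (RT/F)*ln((PK*Ko + PNa*Nao + PCl*Cli)/(PK*Ki + PNa*Nai + PCl*Clo))
Numer = 21.612, Denom = 160.02
Vm = -53.51 mV


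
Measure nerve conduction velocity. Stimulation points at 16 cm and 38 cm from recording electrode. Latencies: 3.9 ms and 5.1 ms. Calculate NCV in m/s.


Distance = (38 - 16) / 100 = 0.22 m
dt = (5.1 - 3.9) / 1000 = 0.0012 s
NCV = dist / dt = 183.3 m/s


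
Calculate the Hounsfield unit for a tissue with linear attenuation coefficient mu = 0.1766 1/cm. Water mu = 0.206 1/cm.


HU = ((mu_tissue - mu_water) / mu_water) * 1000
HU = ((0.1766 - 0.206) / 0.206) * 1000
HU = -142.7


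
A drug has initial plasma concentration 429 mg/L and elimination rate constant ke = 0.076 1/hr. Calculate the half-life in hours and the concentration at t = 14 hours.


t_half = ln(2) / ke = 0.693147 / 0.076 = 9.12 hr
C(t) = C0 * exp(-ke*t) = 429 * exp(-0.076*14)
C(14) = 148 mg/L


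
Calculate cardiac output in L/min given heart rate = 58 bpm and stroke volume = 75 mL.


CO = HR * SV
CO = 58 * 75 / 1000
CO = 4.35 L/min


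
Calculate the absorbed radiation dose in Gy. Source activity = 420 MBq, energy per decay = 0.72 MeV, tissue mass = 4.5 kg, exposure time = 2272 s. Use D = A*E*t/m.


A = 420 MBq = 4.2000e+08 Bq
E = 0.72 MeV = 1.15344e-13 J
D = A*E*t/m = 4.2000e+08*1.15344e-13*2272/4.5
D = 0.02446 Gy


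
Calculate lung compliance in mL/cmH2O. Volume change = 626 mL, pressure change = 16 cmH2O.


C = dV / dP
C = 626 / 16
C = 39.12 mL/cmH2O


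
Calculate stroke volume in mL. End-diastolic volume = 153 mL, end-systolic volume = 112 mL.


SV = EDV - ESV
SV = 153 - 112
SV = 41 mL


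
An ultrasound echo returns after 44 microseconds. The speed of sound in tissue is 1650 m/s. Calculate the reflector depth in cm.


depth = c * t / 2
t = 44 us = 4.4000e-05 s
depth = 1650 * 4.4000e-05 / 2
depth = 0.0363 m = 3.63 cm


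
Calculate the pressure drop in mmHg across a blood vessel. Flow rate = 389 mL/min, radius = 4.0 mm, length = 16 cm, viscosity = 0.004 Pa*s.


dP = 8*mu*L*Q / (pi*r^4)
Q = 389 mL/min = 6.48333e-06 m^3/s
dP = 41.2742 Pa = 41.2742 / 133.322 mmHg = 0.3096 mmHg


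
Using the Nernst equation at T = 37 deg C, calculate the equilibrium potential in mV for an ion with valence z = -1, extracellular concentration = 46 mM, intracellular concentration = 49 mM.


E = (RT/(zF)) * ln(C_out/C_in)
T = 37 + 273.15 = 310.15 K
E = (8.314 * 310.15 / (-1 * 96485)) * ln(46/49)
E = 1.688 mV


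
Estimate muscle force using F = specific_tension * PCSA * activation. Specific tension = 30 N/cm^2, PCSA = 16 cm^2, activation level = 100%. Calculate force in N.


F = sigma * PCSA * activation
F = 30 * 16 * 1
F = 480 N


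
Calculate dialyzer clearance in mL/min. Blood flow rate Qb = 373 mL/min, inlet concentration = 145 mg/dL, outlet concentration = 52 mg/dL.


K = Qb * (Cb_in - Cb_out) / Cb_in
K = 373 * (145 - 52) / 145
K = 239.2 mL/min


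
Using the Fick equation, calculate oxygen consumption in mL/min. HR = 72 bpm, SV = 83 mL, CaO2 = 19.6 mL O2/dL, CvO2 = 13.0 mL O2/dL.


CO = HR*SV = 72*83/1000 = 5.976 L/min
a-v O2 diff = 19.6 - 13.0 = 6.6 mL/dL
VO2 = CO * (CaO2-CvO2) * 10 dL/L
VO2 = 5.976 * 6.6 * 10
VO2 = 394.4 mL/min


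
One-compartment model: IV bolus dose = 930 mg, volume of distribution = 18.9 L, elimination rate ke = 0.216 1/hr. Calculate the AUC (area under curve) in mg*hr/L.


C0 = Dose/Vd = 930/18.9 = 49.2063 mg/L
AUC = C0/ke = 49.2063/0.216
AUC = 227.8 mg*hr/L


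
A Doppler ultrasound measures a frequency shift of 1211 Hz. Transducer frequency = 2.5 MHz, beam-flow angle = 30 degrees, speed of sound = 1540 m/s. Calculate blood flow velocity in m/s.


v = fd * c / (2 * f0 * cos(theta))
v = 1211 * 1540 / (2 * 2.5000e+06 * cos(30))
v = 0.4307 m/s


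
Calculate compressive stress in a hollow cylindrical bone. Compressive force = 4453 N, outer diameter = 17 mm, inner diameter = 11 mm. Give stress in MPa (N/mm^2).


A = pi*(r_o^2 - r_i^2)
r_o = 8.5 mm, r_i = 5.5 mm
A = 131.947 mm^2
sigma = F/A = 4453 / 131.947
sigma = 33.75 MPa


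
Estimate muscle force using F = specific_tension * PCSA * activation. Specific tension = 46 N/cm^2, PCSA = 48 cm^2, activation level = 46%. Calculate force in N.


F = sigma * PCSA * activation
F = 46 * 48 * 0.46
F = 1016 N


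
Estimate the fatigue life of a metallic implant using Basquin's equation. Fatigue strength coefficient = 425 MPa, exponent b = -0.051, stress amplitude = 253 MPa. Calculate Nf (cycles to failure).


sigma_a = sigma_f' * (2Nf)^b
2Nf = (sigma_a/sigma_f')^(1/b)
2Nf = (253/425)^(1/-0.051)
2Nf = 26123.275
Nf = 1.306e+04


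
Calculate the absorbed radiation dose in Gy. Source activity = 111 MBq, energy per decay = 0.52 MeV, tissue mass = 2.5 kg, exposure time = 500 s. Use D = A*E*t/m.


A = 111 MBq = 1.1100e+08 Bq
E = 0.52 MeV = 8.3304e-14 J
D = A*E*t/m = 1.1100e+08*8.3304e-14*500/2.5
D = 0.001849 Gy


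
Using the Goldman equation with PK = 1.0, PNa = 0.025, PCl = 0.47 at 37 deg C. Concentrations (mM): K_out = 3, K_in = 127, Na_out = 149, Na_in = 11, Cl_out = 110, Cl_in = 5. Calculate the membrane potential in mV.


Vm = (RT/F)*ln((PK*Ko + PNa*Nao + PCl*Cli)/(PK*Ki + PNa*Nai + PCl*Clo))
Numer = 9.075, Denom = 178.975
Vm = -79.69 mV


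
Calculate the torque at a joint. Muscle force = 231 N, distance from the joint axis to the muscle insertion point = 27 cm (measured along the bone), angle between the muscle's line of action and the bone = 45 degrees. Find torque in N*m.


Torque = F * d * sin(theta)   (moment arm = d*sin(theta))
d = 27 cm = 0.27 m
Torque = 231 * 0.27 * sin(45)
Torque = 44.1 N*m


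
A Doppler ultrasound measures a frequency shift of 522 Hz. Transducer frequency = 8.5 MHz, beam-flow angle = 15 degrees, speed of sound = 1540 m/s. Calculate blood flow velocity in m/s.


v = fd * c / (2 * f0 * cos(theta))
v = 522 * 1540 / (2 * 8.5000e+06 * cos(15))
v = 0.04896 m/s


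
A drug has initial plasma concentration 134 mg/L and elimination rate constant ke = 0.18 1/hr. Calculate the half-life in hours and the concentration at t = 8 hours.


t_half = ln(2) / ke = 0.693147 / 0.18 = 3.851 hr
C(t) = C0 * exp(-ke*t) = 134 * exp(-0.18*8)
C(8) = 31.75 mg/L


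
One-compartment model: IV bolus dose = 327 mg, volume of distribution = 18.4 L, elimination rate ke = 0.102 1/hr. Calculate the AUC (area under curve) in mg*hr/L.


C0 = Dose/Vd = 327/18.4 = 17.7717 mg/L
AUC = C0/ke = 17.7717/0.102
AUC = 174.2 mg*hr/L


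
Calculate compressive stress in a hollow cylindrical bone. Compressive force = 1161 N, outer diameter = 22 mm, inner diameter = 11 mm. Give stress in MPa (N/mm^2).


A = pi*(r_o^2 - r_i^2)
r_o = 11 mm, r_i = 5.5 mm
A = 285.1 mm^2
sigma = F/A = 1161 / 285.1
sigma = 4.072 MPa


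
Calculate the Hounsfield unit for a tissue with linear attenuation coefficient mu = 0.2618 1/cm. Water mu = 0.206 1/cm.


HU = ((mu_tissue - mu_water) / mu_water) * 1000
HU = ((0.2618 - 0.206) / 0.206) * 1000
HU = 270.9


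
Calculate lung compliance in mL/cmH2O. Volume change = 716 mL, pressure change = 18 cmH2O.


C = dV / dP
C = 716 / 18
C = 39.78 mL/cmH2O


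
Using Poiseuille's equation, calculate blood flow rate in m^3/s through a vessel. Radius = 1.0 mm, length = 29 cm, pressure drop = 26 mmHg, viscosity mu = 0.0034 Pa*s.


Q = pi*r^4*dP / (8*mu*L)
r = 0.001 m, L = 0.29 m
dP = 26 mmHg = 3466.372 Pa
Q = 1.3806e-06 m^3/s


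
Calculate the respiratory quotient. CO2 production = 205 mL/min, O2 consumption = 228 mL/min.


RQ = VCO2 / VO2
RQ = 205 / 228
RQ = 0.8991


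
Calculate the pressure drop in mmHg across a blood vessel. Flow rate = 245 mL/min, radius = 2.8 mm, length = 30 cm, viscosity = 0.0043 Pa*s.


dP = 8*mu*L*Q / (pi*r^4)
Q = 245 mL/min = 4.08333e-06 m^3/s
dP = 218.229 Pa = 218.229 / 133.322 mmHg = 1.637 mmHg


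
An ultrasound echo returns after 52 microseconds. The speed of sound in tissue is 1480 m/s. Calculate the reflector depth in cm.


depth = c * t / 2
t = 52 us = 5.2000e-05 s
depth = 1480 * 5.2000e-05 / 2
depth = 0.03848 m = 3.848 cm


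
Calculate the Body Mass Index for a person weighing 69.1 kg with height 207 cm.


BMI = weight / height^2
height = 207 cm = 2.07 m
BMI = 69.1 / 2.07^2
BMI = 16.13 kg/m^2


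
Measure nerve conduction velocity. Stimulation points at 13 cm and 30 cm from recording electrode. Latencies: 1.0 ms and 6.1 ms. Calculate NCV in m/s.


Distance = (30 - 13) / 100 = 0.17 m
dt = (6.1 - 1.0) / 1000 = 0.0051 s
NCV = dist / dt = 33.33 m/s


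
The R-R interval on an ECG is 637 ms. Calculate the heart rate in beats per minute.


HR = 60 / RR_interval(s)
RR = 637 ms = 0.637 s
HR = 60 / 0.637 = 94.19 bpm


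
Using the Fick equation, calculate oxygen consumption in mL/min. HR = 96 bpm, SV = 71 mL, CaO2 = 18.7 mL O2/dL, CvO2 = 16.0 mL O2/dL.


CO = HR*SV = 96*71/1000 = 6.816 L/min
a-v O2 diff = 18.7 - 16.0 = 2.7 mL/dL
VO2 = CO * (CaO2-CvO2) * 10 dL/L
VO2 = 6.816 * 2.7 * 10
VO2 = 184 mL/min


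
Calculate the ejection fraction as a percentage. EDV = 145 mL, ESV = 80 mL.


SV = EDV - ESV = 145 - 80 = 65 mL
EF = SV/EDV * 100 = 65/145 * 100
EF = 44.83%


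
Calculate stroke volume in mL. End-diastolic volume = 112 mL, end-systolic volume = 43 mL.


SV = EDV - ESV
SV = 112 - 43
SV = 69 mL


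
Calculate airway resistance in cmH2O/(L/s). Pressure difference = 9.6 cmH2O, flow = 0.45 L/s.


R = dP / flow
R = 9.6 / 0.45
R = 21.33 cmH2O/(L/s)


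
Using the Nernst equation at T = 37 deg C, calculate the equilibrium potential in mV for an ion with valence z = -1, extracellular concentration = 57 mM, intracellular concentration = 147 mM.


E = (RT/(zF)) * ln(C_out/C_in)
T = 37 + 273.15 = 310.15 K
E = (8.314 * 310.15 / (-1 * 96485)) * ln(57/147)
E = 25.32 mV


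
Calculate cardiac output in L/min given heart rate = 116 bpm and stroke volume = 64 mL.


CO = HR * SV
CO = 116 * 64 / 1000
CO = 7.424 L/min


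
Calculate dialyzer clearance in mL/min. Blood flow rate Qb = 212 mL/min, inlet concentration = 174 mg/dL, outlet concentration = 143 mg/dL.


K = Qb * (Cb_in - Cb_out) / Cb_in
K = 212 * (174 - 143) / 174
K = 37.77 mL/min


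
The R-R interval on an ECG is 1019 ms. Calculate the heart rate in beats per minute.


HR = 60 / RR_interval(s)
RR = 1019 ms = 1.019 s
HR = 60 / 1.019 = 58.88 bpm


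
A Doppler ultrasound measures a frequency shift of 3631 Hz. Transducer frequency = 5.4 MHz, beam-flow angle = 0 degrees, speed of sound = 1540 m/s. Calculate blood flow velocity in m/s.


v = fd * c / (2 * f0 * cos(theta))
v = 3631 * 1540 / (2 * 5.4000e+06 * cos(0))
v = 0.5178 m/s


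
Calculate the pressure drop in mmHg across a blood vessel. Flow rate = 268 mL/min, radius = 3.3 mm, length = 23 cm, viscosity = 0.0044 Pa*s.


dP = 8*mu*L*Q / (pi*r^4)
Q = 268 mL/min = 4.46667e-06 m^3/s
dP = 97.0619 Pa = 97.0619 / 133.322 mmHg = 0.728 mmHg


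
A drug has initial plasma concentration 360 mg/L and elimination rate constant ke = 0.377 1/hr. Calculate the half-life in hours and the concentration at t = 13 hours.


t_half = ln(2) / ke = 0.693147 / 0.377 = 1.839 hr
C(t) = C0 * exp(-ke*t) = 360 * exp(-0.377*13)
C(13) = 2.678 mg/L


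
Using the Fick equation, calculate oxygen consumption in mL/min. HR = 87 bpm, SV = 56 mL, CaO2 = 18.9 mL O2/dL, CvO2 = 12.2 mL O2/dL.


CO = HR*SV = 87*56/1000 = 4.872 L/min
a-v O2 diff = 18.9 - 12.2 = 6.7 mL/dL
VO2 = CO * (CaO2-CvO2) * 10 dL/L
VO2 = 4.872 * 6.7 * 10
VO2 = 326.4 mL/min


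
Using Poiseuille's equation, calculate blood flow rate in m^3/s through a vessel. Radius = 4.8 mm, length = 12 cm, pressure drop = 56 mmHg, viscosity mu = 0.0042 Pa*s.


Q = pi*r^4*dP / (8*mu*L)
r = 0.0048 m, L = 0.12 m
dP = 56 mmHg = 7466.032 Pa
Q = 0.003088 m^3/s


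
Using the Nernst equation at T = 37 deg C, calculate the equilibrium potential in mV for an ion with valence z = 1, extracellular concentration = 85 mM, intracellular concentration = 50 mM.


E = (RT/(zF)) * ln(C_out/C_in)
T = 37 + 273.15 = 310.15 K
E = (8.314 * 310.15 / (1 * 96485)) * ln(85/50)
E = 14.18 mV


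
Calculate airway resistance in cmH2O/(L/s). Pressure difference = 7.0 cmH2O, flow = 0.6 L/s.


R = dP / flow
R = 7.0 / 0.6
R = 11.67 cmH2O/(L/s)


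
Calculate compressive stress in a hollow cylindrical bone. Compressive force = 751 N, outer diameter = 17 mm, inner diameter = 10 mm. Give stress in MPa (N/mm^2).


A = pi*(r_o^2 - r_i^2)
r_o = 8.5 mm, r_i = 5 mm
A = 148.44 mm^2
sigma = F/A = 751 / 148.44
sigma = 5.059 MPa


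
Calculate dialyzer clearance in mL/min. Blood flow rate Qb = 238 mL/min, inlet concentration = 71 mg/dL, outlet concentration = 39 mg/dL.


K = Qb * (Cb_in - Cb_out) / Cb_in
K = 238 * (71 - 39) / 71
K = 107.3 mL/min


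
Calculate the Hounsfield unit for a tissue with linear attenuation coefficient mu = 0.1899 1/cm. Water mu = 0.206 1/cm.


HU = ((mu_tissue - mu_water) / mu_water) * 1000
HU = ((0.1899 - 0.206) / 0.206) * 1000
HU = -78.16


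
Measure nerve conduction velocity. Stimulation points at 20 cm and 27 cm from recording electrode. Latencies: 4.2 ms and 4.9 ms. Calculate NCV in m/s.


Distance = (27 - 20) / 100 = 0.07 m
dt = (4.9 - 4.2) / 1000 = 7.0000e-04 s
NCV = dist / dt = 100 m/s


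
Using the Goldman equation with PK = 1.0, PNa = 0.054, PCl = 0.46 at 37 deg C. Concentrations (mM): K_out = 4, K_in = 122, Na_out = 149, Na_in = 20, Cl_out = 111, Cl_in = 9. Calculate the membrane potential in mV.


Vm = (RT/F)*ln((PK*Ko + PNa*Nao + PCl*Cli)/(PK*Ki + PNa*Nai + PCl*Clo))
Numer = 16.186, Denom = 174.14
Vm = -63.49 mV


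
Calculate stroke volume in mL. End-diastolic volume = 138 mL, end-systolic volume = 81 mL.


SV = EDV - ESV
SV = 138 - 81
SV = 57 mL


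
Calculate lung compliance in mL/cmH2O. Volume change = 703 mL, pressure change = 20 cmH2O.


C = dV / dP
C = 703 / 20
C = 35.15 mL/cmH2O


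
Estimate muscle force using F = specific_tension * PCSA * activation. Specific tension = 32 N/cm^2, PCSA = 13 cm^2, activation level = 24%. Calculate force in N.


F = sigma * PCSA * activation
F = 32 * 13 * 0.24
F = 99.84 N


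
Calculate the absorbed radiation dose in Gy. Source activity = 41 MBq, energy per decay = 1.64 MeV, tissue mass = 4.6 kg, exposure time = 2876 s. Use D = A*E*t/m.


A = 41 MBq = 4.1000e+07 Bq
E = 1.64 MeV = 2.62728e-13 J
D = A*E*t/m = 4.1000e+07*2.62728e-13*2876/4.6
D = 0.006735 Gy


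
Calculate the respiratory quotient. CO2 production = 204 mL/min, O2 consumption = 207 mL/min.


RQ = VCO2 / VO2
RQ = 204 / 207
RQ = 0.9855


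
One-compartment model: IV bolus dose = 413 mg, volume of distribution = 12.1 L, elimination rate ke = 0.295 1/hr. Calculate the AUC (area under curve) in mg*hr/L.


C0 = Dose/Vd = 413/12.1 = 34.1322 mg/L
AUC = C0/ke = 34.1322/0.295
AUC = 115.7 mg*hr/L


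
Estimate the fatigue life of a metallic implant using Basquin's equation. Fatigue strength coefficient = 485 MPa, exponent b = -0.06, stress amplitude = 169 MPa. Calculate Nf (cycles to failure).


sigma_a = sigma_f' * (2Nf)^b
2Nf = (sigma_a/sigma_f')^(1/b)
2Nf = (169/485)^(1/-0.06)
2Nf = 42748141
Nf = 2.1374e+07


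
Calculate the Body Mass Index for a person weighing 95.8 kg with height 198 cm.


BMI = weight / height^2
height = 198 cm = 1.98 m
BMI = 95.8 / 1.98^2
BMI = 24.44 kg/m^2


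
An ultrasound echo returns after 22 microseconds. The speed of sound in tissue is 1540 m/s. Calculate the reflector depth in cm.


depth = c * t / 2
t = 22 us = 2.2000e-05 s
depth = 1540 * 2.2000e-05 / 2
depth = 0.01694 m = 1.694 cm


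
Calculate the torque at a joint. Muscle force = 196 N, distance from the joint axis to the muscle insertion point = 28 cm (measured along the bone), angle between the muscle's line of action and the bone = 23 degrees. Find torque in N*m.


Torque = F * d * sin(theta)   (moment arm = d*sin(theta))
d = 28 cm = 0.28 m
Torque = 196 * 0.28 * sin(23)
Torque = 21.44 N*m


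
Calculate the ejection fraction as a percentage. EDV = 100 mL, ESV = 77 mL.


SV = EDV - ESV = 100 - 77 = 23 mL
EF = SV/EDV * 100 = 23/100 * 100
EF = 23%


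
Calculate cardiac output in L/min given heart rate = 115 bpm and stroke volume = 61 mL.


CO = HR * SV
CO = 115 * 61 / 1000
CO = 7.015 L/min


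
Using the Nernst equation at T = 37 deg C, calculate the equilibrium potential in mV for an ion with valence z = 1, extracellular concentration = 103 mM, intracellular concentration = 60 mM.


E = (RT/(zF)) * ln(C_out/C_in)
T = 37 + 273.15 = 310.15 K
E = (8.314 * 310.15 / (1 * 96485)) * ln(103/60)
E = 14.44 mV


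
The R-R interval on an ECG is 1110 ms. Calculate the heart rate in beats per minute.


HR = 60 / RR_interval(s)
RR = 1110 ms = 1.11 s
HR = 60 / 1.11 = 54.05 bpm


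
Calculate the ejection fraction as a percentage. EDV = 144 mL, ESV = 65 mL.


SV = EDV - ESV = 144 - 65 = 79 mL
EF = SV/EDV * 100 = 79/144 * 100
EF = 54.86%


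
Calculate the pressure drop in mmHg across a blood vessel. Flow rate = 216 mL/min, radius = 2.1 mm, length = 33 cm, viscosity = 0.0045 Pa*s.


dP = 8*mu*L*Q / (pi*r^4)
Q = 216 mL/min = 3.6e-06 m^3/s
dP = 699.99 Pa = 699.99 / 133.322 mmHg = 5.25 mmHg


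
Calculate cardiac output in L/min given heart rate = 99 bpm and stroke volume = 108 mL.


CO = HR * SV
CO = 99 * 108 / 1000
CO = 10.69 L/min


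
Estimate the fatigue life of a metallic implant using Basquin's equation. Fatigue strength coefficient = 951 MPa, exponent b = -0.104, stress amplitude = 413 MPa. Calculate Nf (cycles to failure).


sigma_a = sigma_f' * (2Nf)^b
2Nf = (sigma_a/sigma_f')^(1/b)
2Nf = (413/951)^(1/-0.104)
2Nf = 3040.7817
Nf = 1520


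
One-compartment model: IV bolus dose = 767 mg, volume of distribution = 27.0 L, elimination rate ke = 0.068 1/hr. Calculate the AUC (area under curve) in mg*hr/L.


C0 = Dose/Vd = 767/27.0 = 28.4074 mg/L
AUC = C0/ke = 28.4074/0.068
AUC = 417.8 mg*hr/L


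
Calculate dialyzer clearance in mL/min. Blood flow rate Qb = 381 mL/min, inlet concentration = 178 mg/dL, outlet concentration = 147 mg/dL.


K = Qb * (Cb_in - Cb_out) / Cb_in
K = 381 * (178 - 147) / 178
K = 66.35 mL/min


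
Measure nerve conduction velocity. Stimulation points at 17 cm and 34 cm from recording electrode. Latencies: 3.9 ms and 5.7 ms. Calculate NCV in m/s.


Distance = (34 - 17) / 100 = 0.17 m
dt = (5.7 - 3.9) / 1000 = 0.0018 s
NCV = dist / dt = 94.44 m/s


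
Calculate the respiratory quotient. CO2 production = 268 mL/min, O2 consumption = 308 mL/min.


RQ = VCO2 / VO2
RQ = 268 / 308
RQ = 0.8701


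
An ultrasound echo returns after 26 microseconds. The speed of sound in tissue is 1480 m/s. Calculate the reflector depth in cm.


depth = c * t / 2
t = 26 us = 2.6000e-05 s
depth = 1480 * 2.6000e-05 / 2
depth = 0.01924 m = 1.924 cm


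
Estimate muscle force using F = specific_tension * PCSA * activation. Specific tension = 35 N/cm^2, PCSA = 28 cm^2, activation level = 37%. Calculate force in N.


F = sigma * PCSA * activation
F = 35 * 28 * 0.37
F = 362.6 N


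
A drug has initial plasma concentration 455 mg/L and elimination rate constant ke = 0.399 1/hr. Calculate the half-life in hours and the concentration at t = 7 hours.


t_half = ln(2) / ke = 0.693147 / 0.399 = 1.737 hr
C(t) = C0 * exp(-ke*t) = 455 * exp(-0.399*7)
C(7) = 27.86 mg/L


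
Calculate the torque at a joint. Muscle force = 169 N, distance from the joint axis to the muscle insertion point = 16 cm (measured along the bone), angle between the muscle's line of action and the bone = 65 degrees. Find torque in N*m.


Torque = F * d * sin(theta)   (moment arm = d*sin(theta))
d = 16 cm = 0.16 m
Torque = 169 * 0.16 * sin(65)
Torque = 24.51 N*m


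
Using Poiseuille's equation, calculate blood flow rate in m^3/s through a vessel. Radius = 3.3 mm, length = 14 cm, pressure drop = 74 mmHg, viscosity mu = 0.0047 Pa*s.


Q = pi*r^4*dP / (8*mu*L)
r = 0.0033 m, L = 0.14 m
dP = 74 mmHg = 9865.828 Pa
Q = 6.9827e-04 m^3/s


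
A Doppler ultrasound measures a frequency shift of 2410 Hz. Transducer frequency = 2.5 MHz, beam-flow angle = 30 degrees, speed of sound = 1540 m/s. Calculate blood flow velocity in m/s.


v = fd * c / (2 * f0 * cos(theta))
v = 2410 * 1540 / (2 * 2.5000e+06 * cos(30))
v = 0.8571 m/s


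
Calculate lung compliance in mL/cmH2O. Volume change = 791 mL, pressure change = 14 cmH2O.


C = dV / dP
C = 791 / 14
C = 56.5 mL/cmH2O


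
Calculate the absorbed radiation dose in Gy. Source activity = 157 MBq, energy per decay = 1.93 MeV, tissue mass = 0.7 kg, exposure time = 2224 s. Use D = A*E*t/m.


A = 157 MBq = 1.5700e+08 Bq
E = 1.93 MeV = 3.09186e-13 J
D = A*E*t/m = 1.5700e+08*3.09186e-13*2224/0.7
D = 0.1542 Gy


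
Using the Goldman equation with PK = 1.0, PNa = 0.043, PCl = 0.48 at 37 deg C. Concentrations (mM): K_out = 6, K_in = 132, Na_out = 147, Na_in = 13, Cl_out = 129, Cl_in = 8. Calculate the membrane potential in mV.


Vm = (RT/F)*ln((PK*Ko + PNa*Nao + PCl*Cli)/(PK*Ki + PNa*Nai + PCl*Clo))
Numer = 16.161, Denom = 194.479
Vm = -66.49 mV


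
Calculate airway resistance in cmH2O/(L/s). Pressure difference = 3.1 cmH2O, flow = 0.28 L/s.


R = dP / flow
R = 3.1 / 0.28
R = 11.07 cmH2O/(L/s)


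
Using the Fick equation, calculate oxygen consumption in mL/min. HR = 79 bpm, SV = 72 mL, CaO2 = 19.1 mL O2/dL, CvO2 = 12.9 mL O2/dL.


CO = HR*SV = 79*72/1000 = 5.688 L/min
a-v O2 diff = 19.1 - 12.9 = 6.2 mL/dL
VO2 = CO * (CaO2-CvO2) * 10 dL/L
VO2 = 5.688 * 6.2 * 10
VO2 = 352.7 mL/min


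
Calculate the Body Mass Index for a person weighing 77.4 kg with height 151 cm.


BMI = weight / height^2
height = 151 cm = 1.51 m
BMI = 77.4 / 1.51^2
BMI = 33.95 kg/m^2


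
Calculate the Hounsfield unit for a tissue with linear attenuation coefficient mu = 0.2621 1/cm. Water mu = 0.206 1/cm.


HU = ((mu_tissue - mu_water) / mu_water) * 1000
HU = ((0.2621 - 0.206) / 0.206) * 1000
HU = 272.3


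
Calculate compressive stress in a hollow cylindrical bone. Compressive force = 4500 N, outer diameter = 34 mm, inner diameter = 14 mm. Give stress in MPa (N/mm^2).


A = pi*(r_o^2 - r_i^2)
r_o = 17 mm, r_i = 7 mm
A = 753.982 mm^2
sigma = F/A = 4500 / 753.982
sigma = 5.968 MPa


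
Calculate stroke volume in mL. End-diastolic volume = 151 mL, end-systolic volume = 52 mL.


SV = EDV - ESV
SV = 151 - 52
SV = 99 mL


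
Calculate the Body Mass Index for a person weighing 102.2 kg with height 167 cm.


BMI = weight / height^2
height = 167 cm = 1.67 m
BMI = 102.2 / 1.67^2
BMI = 36.65 kg/m^2


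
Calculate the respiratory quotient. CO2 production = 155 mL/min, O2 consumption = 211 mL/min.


RQ = VCO2 / VO2
RQ = 155 / 211
RQ = 0.7346


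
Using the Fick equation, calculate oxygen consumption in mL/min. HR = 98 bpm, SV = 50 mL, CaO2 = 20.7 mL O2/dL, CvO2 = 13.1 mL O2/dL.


CO = HR*SV = 98*50/1000 = 4.9 L/min
a-v O2 diff = 20.7 - 13.1 = 7.6 mL/dL
VO2 = CO * (CaO2-CvO2) * 10 dL/L
VO2 = 4.9 * 7.6 * 10
VO2 = 372.4 mL/min


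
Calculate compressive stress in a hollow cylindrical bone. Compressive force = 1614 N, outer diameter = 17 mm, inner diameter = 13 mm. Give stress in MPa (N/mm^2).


A = pi*(r_o^2 - r_i^2)
r_o = 8.5 mm, r_i = 6.5 mm
A = 94.2478 mm^2
sigma = F/A = 1614 / 94.2478
sigma = 17.13 MPa


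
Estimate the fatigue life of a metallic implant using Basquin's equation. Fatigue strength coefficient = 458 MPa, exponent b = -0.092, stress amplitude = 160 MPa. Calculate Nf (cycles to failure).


sigma_a = sigma_f' * (2Nf)^b
2Nf = (sigma_a/sigma_f')^(1/b)
2Nf = (160/458)^(1/-0.092)
2Nf = 92177.505
Nf = 4.609e+04


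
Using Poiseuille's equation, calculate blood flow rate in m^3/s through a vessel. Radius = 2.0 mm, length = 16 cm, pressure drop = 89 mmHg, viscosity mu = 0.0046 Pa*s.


Q = pi*r^4*dP / (8*mu*L)
r = 0.002 m, L = 0.16 m
dP = 89 mmHg = 11865.658 Pa
Q = 1.0130e-04 m^3/s


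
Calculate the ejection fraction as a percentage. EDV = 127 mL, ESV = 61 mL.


SV = EDV - ESV = 127 - 61 = 66 mL
EF = SV/EDV * 100 = 66/127 * 100
EF = 51.97%


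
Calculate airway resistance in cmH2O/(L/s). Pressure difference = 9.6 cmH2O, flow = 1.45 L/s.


R = dP / flow
R = 9.6 / 1.45
R = 6.621 cmH2O/(L/s)


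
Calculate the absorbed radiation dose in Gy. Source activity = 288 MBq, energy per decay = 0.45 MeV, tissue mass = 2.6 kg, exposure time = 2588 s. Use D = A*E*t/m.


A = 288 MBq = 2.8800e+08 Bq
E = 0.45 MeV = 7.209e-14 J
D = A*E*t/m = 2.8800e+08*7.209e-14*2588/2.6
D = 0.02067 Gy


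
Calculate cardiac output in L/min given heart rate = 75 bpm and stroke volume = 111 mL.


CO = HR * SV
CO = 75 * 111 / 1000
CO = 8.325 L/min


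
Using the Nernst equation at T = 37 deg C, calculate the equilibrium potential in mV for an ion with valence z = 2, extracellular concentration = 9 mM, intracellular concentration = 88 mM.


E = (RT/(zF)) * ln(C_out/C_in)
T = 37 + 273.15 = 310.15 K
E = (8.314 * 310.15 / (2 * 96485)) * ln(9/88)
E = -30.47 mV


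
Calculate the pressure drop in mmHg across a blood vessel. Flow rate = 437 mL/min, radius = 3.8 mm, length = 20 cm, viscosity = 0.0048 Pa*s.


dP = 8*mu*L*Q / (pi*r^4)
Q = 437 mL/min = 7.28333e-06 m^3/s
dP = 85.39 Pa = 85.39 / 133.322 mmHg = 0.6405 mmHg


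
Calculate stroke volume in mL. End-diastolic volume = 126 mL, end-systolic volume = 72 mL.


SV = EDV - ESV
SV = 126 - 72
SV = 54 mL


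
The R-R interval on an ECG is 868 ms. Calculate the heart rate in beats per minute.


HR = 60 / RR_interval(s)
RR = 868 ms = 0.868 s
HR = 60 / 0.868 = 69.12 bpm
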